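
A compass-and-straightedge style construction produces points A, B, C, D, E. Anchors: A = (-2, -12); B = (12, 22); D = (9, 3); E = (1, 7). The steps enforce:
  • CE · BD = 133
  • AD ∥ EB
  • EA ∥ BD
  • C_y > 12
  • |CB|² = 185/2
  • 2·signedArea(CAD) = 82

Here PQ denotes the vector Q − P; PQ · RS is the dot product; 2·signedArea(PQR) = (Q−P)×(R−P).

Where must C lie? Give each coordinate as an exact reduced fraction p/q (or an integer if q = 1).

C = (21/2, 25/2)

1. C_x = 21/2  [2·signedArea(CAD) = 82 ∩ CE · BD = 133]
2. C_y = 25/2  [2·signedArea(CAD) = 82 ∩ CE · BD = 133]
   → C = (21/2, 25/2)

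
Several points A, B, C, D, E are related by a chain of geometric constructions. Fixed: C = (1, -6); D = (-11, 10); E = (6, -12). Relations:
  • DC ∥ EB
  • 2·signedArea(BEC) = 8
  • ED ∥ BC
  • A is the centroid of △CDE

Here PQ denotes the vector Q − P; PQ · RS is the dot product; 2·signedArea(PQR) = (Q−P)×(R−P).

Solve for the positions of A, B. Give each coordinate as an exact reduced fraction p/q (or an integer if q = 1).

A = (-4/3, -8/3)
B = (18, -28)

1. A_x = -4/3  [A is the centroid of △CDE]
2. A_y = -8/3  [A is the centroid of △CDE]
   → A = (-4/3, -8/3)
3. B_x = 18  [ED ∥ BC ∩ DC ∥ EB]
4. B_y = -28  [ED ∥ BC ∩ DC ∥ EB]
   → B = (18, -28)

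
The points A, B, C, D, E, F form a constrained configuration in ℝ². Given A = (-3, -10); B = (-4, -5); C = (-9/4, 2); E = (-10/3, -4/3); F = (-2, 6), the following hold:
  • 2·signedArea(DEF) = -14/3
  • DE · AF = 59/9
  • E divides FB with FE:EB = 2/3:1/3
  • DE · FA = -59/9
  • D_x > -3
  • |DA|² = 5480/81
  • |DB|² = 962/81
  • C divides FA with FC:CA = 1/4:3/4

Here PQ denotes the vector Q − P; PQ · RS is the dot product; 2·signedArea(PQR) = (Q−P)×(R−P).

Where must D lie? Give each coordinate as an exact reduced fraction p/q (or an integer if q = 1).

D = (-25/9, -16/9)

1. D_x = -25/9  [DE · FA = -59/9 ∩ 2·signedArea(DEF) = -14/3]
2. D_y = -16/9  [DE · FA = -59/9 ∩ 2·signedArea(DEF) = -14/3]
   → D = (-25/9, -16/9)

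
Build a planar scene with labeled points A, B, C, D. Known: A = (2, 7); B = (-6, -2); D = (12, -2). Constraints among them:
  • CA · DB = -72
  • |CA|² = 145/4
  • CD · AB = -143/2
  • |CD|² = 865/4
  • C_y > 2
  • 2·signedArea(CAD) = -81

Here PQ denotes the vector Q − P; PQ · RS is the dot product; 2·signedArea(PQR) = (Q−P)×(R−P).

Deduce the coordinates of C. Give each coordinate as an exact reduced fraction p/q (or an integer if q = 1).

1. C_x = -2  [CD · AB = -143/2 ∩ 2·signedArea(CAD) = -81]
2. C_y = 5/2  [CD · AB = -143/2 ∩ 2·signedArea(CAD) = -81]
   → C = (-2, 5/2)

C = (-2, 5/2)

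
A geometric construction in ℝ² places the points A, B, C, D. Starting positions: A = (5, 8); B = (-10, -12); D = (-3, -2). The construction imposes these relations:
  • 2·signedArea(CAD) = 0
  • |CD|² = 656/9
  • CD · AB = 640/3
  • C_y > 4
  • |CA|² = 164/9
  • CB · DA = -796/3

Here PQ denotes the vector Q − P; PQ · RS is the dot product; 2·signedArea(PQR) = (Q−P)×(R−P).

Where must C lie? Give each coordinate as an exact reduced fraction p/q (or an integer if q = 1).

1. C_x = 7/3  [2·signedArea(CAD) = 0 ∩ CB · DA = -796/3]
2. C_y = 14/3  [2·signedArea(CAD) = 0 ∩ CB · DA = -796/3]
   → C = (7/3, 14/3)

C = (7/3, 14/3)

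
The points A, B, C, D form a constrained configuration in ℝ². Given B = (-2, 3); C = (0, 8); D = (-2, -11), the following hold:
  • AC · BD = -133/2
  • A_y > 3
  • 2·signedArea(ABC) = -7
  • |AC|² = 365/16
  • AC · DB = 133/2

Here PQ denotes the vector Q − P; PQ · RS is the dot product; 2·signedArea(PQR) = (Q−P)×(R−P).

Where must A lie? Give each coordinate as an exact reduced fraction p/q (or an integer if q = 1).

A = (-1/2, 13/4)

1. A_x = -1/2  [2·signedArea(ABC) = -7 ∩ AC · DB = 133/2]
2. A_y = 13/4  [2·signedArea(ABC) = -7 ∩ AC · DB = 133/2]
   → A = (-1/2, 13/4)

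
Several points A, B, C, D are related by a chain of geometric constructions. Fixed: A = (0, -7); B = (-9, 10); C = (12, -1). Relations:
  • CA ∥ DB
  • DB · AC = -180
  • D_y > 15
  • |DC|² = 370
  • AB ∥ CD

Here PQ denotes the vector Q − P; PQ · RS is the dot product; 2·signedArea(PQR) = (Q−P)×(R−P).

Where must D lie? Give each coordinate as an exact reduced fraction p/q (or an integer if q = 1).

D = (3, 16)

1. D_x = 3  [CA ∥ DB ∩ AB ∥ CD]
2. D_y = 16  [CA ∥ DB ∩ AB ∥ CD]
   → D = (3, 16)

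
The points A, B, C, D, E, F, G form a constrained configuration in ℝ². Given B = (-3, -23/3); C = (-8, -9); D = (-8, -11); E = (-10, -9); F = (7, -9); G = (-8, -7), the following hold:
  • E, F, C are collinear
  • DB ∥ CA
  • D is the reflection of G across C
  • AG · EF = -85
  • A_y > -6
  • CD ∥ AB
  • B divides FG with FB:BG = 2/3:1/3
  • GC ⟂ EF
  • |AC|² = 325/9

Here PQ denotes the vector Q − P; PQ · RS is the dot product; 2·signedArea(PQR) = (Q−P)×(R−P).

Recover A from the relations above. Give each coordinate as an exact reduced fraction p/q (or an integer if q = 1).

1. A_x = -3  [CD ∥ AB ∩ DB ∥ CA]
2. A_y = -17/3  [CD ∥ AB ∩ DB ∥ CA]
   → A = (-3, -17/3)

A = (-3, -17/3)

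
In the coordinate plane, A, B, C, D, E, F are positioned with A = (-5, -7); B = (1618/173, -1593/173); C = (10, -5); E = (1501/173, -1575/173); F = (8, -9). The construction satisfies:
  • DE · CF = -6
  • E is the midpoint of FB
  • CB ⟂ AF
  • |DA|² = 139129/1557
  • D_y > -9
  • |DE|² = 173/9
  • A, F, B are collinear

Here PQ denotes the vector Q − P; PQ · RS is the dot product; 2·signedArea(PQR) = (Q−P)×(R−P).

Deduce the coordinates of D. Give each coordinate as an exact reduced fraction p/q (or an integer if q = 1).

D = (2254/519, -4379/519)

1. D_x = 2254/519  [line 2·x + 4·y + 4336/173 = 0 ∩ |DE|² = 173/9]
2. D_y = -4379/519  [line 2·x + 4·y + 4336/173 = 0 ∩ |DE|² = 173/9]
   → D = (2254/519, -4379/519)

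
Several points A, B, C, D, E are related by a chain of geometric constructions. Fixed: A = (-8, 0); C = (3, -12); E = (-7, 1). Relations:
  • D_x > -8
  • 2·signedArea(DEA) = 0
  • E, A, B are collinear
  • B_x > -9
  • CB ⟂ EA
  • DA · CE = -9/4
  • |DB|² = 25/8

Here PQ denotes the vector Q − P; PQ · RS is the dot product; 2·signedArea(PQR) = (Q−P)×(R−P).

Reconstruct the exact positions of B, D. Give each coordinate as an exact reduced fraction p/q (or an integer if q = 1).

1. B_x = -17/2  [E, A, B are collinear ∩ CB ⟂ EA]
2. B_y = -1/2  [E, A, B are collinear ∩ CB ⟂ EA]
   → B = (-17/2, -1/2)
3. D_x = -29/4  [2·signedArea(DEA) = 0 ∩ DA · CE = -9/4]
4. D_y = 3/4  [2·signedArea(DEA) = 0 ∩ DA · CE = -9/4]
   → D = (-29/4, 3/4)

B = (-17/2, -1/2)
D = (-29/4, 3/4)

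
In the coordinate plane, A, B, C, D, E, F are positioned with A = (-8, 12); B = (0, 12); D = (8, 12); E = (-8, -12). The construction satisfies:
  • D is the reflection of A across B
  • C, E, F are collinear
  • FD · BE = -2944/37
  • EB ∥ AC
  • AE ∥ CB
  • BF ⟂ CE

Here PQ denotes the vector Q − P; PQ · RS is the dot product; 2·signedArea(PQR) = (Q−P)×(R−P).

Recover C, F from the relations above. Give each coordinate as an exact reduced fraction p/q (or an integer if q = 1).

1. C_x = 0  [AE ∥ CB ∩ EB ∥ AC]
2. C_y = 36  [AE ∥ CB ∩ EB ∥ AC]
   → C = (0, 36)
3. F_x = -144/37  [C, E, F are collinear ∩ BF ⟂ CE]
4. F_y = 468/37  [C, E, F are collinear ∩ BF ⟂ CE]
   → F = (-144/37, 468/37)

C = (0, 36)
F = (-144/37, 468/37)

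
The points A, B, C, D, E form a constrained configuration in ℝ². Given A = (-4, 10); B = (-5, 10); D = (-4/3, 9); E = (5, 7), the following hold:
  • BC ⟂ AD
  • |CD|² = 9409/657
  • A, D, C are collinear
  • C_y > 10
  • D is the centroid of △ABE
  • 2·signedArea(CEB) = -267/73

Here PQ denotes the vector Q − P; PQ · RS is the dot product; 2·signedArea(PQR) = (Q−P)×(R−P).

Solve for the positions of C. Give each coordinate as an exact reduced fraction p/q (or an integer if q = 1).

1. C_x = -356/73  [A, D, C are collinear ∩ BC ⟂ AD]
2. C_y = 754/73  [A, D, C are collinear ∩ BC ⟂ AD]
   → C = (-356/73, 754/73)

C = (-356/73, 754/73)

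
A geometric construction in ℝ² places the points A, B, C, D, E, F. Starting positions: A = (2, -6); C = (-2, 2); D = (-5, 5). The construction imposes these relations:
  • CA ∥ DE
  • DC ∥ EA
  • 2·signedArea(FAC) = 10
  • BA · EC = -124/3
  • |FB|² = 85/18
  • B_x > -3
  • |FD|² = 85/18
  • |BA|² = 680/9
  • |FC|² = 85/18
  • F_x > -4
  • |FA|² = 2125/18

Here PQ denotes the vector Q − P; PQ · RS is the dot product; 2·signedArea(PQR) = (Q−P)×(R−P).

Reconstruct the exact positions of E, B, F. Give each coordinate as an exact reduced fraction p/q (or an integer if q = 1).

B = (-8/3, 4/3)
E = (-1, -3)
F = (-23/6, 19/6)

1. E_x = -1  [DC ∥ EA ∩ CA ∥ DE]
2. E_y = -3  [DC ∥ EA ∩ CA ∥ DE]
   → E = (-1, -3)
3. F_x = -23/6  [line -8·x + -4·y + -18 = 0 ∩ |FD|² = 85/18]
4. F_y = 19/6  [line -8·x + -4·y + -18 = 0 ∩ |FD|² = 85/18]
   → F = (-23/6, 19/6)
5. B_x = -8/3  [line 1·x + -5·y + 28/3 = 0 ∩ |FB|² = 85/18]
6. B_y = 4/3  [line 1·x + -5·y + 28/3 = 0 ∩ |FB|² = 85/18]
   → B = (-8/3, 4/3)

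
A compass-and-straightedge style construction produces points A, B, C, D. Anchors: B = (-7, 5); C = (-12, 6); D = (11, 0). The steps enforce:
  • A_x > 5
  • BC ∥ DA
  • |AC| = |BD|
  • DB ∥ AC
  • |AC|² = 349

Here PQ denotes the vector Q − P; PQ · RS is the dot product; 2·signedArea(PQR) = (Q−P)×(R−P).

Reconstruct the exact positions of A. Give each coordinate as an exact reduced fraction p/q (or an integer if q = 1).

A = (6, 1)

1. A_x = 6  [DB ∥ AC ∩ BC ∥ DA]
2. A_y = 1  [DB ∥ AC ∩ BC ∥ DA]
   → A = (6, 1)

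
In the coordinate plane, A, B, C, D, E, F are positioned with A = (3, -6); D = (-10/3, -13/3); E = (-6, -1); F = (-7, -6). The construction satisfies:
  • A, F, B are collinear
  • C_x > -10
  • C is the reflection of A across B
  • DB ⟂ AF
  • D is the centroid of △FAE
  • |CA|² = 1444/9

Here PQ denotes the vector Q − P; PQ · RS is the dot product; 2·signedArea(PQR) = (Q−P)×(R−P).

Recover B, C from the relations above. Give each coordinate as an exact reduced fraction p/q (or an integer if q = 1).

B = (-10/3, -6)
C = (-29/3, -6)

1. B_x = -10/3  [A, F, B are collinear ∩ DB ⟂ AF]
2. B_y = -6  [A, F, B are collinear ∩ DB ⟂ AF]
   → B = (-10/3, -6)
3. C_x = -29/3  [C is the reflection of A across B]
4. C_y = -6  [C is the reflection of A across B]
   → C = (-29/3, -6)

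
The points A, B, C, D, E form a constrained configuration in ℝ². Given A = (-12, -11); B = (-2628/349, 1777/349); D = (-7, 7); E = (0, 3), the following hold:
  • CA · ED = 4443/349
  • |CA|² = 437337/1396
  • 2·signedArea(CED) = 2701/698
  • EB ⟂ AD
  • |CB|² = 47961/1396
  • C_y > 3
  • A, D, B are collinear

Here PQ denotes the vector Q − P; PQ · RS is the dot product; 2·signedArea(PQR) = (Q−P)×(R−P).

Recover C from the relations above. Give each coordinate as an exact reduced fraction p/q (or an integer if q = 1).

C = (-657/349, 2459/698)

1. C_x = -657/349  [CA · ED = 4443/349 ∩ 2·signedArea(CED) = 2701/698]
2. C_y = 2459/698  [CA · ED = 4443/349 ∩ 2·signedArea(CED) = 2701/698]
   → C = (-657/349, 2459/698)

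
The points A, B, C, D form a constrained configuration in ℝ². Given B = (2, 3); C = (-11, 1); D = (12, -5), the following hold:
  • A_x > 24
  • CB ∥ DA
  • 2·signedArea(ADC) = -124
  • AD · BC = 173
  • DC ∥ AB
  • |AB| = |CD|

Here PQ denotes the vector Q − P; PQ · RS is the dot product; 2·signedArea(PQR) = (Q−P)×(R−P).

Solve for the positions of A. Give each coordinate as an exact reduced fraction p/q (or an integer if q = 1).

A = (25, -3)

1. A_x = 25  [DC ∥ AB ∩ CB ∥ DA]
2. A_y = -3  [DC ∥ AB ∩ CB ∥ DA]
   → A = (25, -3)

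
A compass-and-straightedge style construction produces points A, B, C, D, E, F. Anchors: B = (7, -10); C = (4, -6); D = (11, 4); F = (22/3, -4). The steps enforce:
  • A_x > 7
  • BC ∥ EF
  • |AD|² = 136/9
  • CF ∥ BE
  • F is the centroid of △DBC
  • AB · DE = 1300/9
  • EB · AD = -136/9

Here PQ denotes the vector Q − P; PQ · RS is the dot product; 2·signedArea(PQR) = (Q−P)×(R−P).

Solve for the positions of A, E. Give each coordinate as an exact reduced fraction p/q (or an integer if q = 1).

A = (23/3, 2)
E = (31/3, -8)

1. E_x = 31/3  [BC ∥ EF ∩ CF ∥ BE]
2. E_y = -8  [BC ∥ EF ∩ CF ∥ BE]
   → E = (31/3, -8)
3. A_x = 23/3  [AB · DE = 1300/9 ∩ EB · AD = -136/9]
4. A_y = 2  [AB · DE = 1300/9 ∩ EB · AD = -136/9]
   → A = (23/3, 2)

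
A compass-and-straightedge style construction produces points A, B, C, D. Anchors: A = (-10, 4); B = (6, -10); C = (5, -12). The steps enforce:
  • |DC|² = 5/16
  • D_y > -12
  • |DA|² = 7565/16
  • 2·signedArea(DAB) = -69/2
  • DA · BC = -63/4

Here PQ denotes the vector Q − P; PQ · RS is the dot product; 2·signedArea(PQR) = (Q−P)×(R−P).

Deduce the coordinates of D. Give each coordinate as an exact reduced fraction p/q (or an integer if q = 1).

D = (21/4, -23/2)

1. D_x = 21/4  [DA · BC = -63/4 ∩ 2·signedArea(DAB) = -69/2]
2. D_y = -23/2  [DA · BC = -63/4 ∩ 2·signedArea(DAB) = -69/2]
   → D = (21/4, -23/2)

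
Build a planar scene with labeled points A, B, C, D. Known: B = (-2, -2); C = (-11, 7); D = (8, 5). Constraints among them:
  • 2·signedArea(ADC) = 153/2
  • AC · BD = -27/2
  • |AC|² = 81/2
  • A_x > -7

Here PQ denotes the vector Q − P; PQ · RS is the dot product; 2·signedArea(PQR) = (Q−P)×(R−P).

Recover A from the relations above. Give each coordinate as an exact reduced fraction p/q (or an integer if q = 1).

A = (-13/2, 5/2)

1. A_x = -13/2  [2·signedArea(ADC) = 153/2 ∩ AC · BD = -27/2]
2. A_y = 5/2  [2·signedArea(ADC) = 153/2 ∩ AC · BD = -27/2]
   → A = (-13/2, 5/2)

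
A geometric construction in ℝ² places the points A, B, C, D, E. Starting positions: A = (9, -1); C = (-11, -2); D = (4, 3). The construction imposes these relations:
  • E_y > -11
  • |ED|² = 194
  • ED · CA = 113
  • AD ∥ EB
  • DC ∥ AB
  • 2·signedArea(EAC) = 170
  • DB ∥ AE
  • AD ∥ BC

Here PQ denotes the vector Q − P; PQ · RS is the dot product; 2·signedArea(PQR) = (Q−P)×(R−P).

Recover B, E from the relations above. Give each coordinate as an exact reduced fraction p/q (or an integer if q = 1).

B = (-6, -6)
E = (-1, -10)

1. B_x = -6  [AD ∥ BC ∩ DC ∥ AB]
2. B_y = -6  [AD ∥ BC ∩ DC ∥ AB]
   → B = (-6, -6)
3. E_x = -1  [AD ∥ EB ∩ DB ∥ AE]
4. E_y = -10  [AD ∥ EB ∩ DB ∥ AE]
   → E = (-1, -10)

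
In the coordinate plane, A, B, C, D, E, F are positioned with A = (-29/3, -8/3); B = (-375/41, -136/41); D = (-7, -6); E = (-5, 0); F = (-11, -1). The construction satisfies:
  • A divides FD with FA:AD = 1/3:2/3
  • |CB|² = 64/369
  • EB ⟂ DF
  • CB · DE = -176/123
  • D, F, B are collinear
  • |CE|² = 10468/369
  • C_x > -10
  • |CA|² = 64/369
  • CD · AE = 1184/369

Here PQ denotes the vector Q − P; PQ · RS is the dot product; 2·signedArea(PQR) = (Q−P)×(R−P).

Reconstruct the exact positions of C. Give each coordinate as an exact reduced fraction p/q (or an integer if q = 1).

C = (-1157/123, -368/123)

1. C_x = -1157/123  [CB · DE = -176/123 ∩ CD · AE = 1184/369]
2. C_y = -368/123  [CB · DE = -176/123 ∩ CD · AE = 1184/369]
   → C = (-1157/123, -368/123)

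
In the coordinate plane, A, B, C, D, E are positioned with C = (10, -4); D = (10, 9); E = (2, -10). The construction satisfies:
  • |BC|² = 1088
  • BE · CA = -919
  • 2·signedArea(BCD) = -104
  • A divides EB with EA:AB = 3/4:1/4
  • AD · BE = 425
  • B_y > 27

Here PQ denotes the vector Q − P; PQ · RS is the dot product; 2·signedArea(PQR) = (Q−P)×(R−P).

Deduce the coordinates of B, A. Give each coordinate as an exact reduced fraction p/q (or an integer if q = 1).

A = (14, 37/2)
B = (18, 28)

1. B_x = 18  [2·signedArea(BCD) = -104]
2. B_y = 28  [|BC|² = 1088]
   → B = (18, 28)
3. A_x = 14  [A divides EB with EA:AB = 3/4:1/4]
4. A_y = 37/2  [A divides EB with EA:AB = 3/4:1/4]
   → A = (14, 37/2)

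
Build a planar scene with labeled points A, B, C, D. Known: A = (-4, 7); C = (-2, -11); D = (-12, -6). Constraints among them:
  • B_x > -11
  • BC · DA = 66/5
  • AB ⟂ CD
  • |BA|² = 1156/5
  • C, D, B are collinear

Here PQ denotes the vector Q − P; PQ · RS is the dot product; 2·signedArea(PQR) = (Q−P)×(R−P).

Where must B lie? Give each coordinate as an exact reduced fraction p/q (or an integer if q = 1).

1. B_x = -54/5  [C, D, B are collinear ∩ AB ⟂ CD]
2. B_y = -33/5  [C, D, B are collinear ∩ AB ⟂ CD]
   → B = (-54/5, -33/5)

B = (-54/5, -33/5)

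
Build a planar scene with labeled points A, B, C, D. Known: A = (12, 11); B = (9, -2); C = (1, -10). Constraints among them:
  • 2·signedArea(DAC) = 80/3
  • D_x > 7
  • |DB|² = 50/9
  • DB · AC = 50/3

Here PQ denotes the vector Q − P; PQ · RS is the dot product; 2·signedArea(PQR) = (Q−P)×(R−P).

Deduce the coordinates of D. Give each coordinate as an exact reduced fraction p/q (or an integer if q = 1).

1. D_x = 22/3  [DB · AC = 50/3 ∩ 2·signedArea(DAC) = 80/3]
2. D_y = -1/3  [DB · AC = 50/3 ∩ 2·signedArea(DAC) = 80/3]
   → D = (22/3, -1/3)

D = (22/3, -1/3)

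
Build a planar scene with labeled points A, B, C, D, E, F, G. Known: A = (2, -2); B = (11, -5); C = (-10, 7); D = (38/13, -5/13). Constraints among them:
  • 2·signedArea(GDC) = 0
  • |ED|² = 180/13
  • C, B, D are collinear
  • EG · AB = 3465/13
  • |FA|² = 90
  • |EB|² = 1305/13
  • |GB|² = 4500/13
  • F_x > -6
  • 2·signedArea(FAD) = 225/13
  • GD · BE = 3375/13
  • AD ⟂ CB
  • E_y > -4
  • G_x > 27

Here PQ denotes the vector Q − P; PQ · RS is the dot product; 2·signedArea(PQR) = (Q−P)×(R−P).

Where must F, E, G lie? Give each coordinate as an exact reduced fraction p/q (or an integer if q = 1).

E = (14/13, -47/13)
F = (-67/13, 55/13)
G = (353/13, -185/13)

1. F_x = -67/13  [line -21/13·x + 12/13·y + -159/13 = 0 ∩ |FA|² = 90]
2. F_y = 55/13  [line -21/13·x + 12/13·y + -159/13 = 0 ∩ |FA|² = 90]
   → F = (-67/13, 55/13)
3. G_x = 353/13  [line -96/13·x + -168/13·y + 216/13 = 0 ∩ |GB|² = 4500/13]
4. G_y = -185/13  [line -96/13·x + -168/13·y + 216/13 = 0 ∩ |GB|² = 4500/13]
   → G = (353/13, -185/13)
5. E_x = 14/13  [EG · AB = 3465/13 ∩ GD · BE = 3375/13]
6. E_y = -47/13  [EG · AB = 3465/13 ∩ GD · BE = 3375/13]
   → E = (14/13, -47/13)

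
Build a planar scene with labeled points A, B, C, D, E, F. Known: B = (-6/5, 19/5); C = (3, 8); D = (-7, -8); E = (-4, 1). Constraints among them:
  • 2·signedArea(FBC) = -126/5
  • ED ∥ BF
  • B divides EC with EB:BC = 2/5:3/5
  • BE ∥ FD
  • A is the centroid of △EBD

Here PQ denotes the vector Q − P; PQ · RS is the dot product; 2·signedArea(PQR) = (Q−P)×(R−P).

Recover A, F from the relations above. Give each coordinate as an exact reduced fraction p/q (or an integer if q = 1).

1. A_x = -61/15  [A is the centroid of △EBD]
2. A_y = -16/15  [A is the centroid of △EBD]
   → A = (-61/15, -16/15)
3. F_x = -21/5  [BE ∥ FD ∩ ED ∥ BF]
4. F_y = -26/5  [BE ∥ FD ∩ ED ∥ BF]
   → F = (-21/5, -26/5)

A = (-61/15, -16/15)
F = (-21/5, -26/5)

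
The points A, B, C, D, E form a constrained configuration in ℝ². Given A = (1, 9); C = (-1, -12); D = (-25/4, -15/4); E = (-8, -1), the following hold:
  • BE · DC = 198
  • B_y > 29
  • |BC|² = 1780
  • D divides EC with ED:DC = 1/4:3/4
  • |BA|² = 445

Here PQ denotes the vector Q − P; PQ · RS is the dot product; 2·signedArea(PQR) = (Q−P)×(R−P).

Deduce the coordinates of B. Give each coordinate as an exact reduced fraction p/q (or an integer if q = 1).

1. B_x = 3  [line -21/4·x + 33/4·y + -927/4 = 0 ∩ |BA|² = 445]
2. B_y = 30  [line -21/4·x + 33/4·y + -927/4 = 0 ∩ |BA|² = 445]
   → B = (3, 30)

B = (3, 30)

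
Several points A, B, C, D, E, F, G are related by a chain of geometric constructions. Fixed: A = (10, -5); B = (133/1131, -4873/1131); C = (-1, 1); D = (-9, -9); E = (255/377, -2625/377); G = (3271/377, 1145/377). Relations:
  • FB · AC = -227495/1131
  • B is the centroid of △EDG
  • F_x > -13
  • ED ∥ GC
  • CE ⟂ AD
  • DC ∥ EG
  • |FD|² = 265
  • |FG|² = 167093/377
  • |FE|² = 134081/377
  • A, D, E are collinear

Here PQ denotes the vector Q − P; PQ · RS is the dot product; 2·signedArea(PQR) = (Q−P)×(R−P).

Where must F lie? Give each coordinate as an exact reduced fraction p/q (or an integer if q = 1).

1. F_x = -12  [line 11·x + -6·y + 174 = 0 ∩ |FD|² = 265]
2. F_y = 7  [line 11·x + -6·y + 174 = 0 ∩ |FD|² = 265]
   → F = (-12, 7)

F = (-12, 7)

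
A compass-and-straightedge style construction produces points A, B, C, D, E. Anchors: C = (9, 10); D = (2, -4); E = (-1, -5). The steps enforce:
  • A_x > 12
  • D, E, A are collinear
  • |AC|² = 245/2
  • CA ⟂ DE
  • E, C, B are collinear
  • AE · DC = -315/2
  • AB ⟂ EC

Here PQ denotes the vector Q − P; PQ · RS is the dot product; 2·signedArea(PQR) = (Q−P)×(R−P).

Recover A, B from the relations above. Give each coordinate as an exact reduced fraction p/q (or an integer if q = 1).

1. A_x = 25/2  [D, E, A are collinear ∩ CA ⟂ DE]
2. A_y = -1/2  [D, E, A are collinear ∩ CA ⟂ DE]
   → A = (25/2, -1/2)
3. B_x = 68/13  [E, C, B are collinear ∩ AB ⟂ EC]
4. B_y = 113/26  [E, C, B are collinear ∩ AB ⟂ EC]
   → B = (68/13, 113/26)

A = (25/2, -1/2)
B = (68/13, 113/26)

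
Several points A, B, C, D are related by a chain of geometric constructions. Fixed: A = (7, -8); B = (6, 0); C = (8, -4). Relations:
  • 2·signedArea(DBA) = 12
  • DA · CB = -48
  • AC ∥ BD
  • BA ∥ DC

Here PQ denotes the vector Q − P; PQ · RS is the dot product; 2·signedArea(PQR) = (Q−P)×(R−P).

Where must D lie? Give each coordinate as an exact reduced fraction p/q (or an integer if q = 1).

1. D_x = 7  [BA ∥ DC ∩ AC ∥ BD]
2. D_y = 4  [BA ∥ DC ∩ AC ∥ BD]
   → D = (7, 4)

D = (7, 4)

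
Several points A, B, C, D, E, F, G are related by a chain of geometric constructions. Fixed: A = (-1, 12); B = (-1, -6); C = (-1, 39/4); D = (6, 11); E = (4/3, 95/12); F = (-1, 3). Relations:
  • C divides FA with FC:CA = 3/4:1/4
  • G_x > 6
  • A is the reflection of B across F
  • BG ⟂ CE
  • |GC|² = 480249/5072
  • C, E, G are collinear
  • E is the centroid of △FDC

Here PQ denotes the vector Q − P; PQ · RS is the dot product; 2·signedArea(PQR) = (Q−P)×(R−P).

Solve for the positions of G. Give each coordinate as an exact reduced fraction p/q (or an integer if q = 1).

G = (4217/634, 1185/317)

1. G_x = 4217/634  [C, E, G are collinear ∩ BG ⟂ CE]
2. G_y = 1185/317  [C, E, G are collinear ∩ BG ⟂ CE]
   → G = (4217/634, 1185/317)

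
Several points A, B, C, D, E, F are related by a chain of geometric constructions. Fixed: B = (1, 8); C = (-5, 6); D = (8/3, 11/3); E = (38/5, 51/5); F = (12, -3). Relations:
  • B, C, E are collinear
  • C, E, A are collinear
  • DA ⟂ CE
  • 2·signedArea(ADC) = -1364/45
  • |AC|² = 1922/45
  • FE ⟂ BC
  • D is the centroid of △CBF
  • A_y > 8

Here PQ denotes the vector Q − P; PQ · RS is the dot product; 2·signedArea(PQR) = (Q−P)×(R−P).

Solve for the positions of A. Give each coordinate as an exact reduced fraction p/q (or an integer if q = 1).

1. A_x = 6/5  [C, E, A are collinear ∩ DA ⟂ CE]
2. A_y = 121/15  [C, E, A are collinear ∩ DA ⟂ CE]
   → A = (6/5, 121/15)

A = (6/5, 121/15)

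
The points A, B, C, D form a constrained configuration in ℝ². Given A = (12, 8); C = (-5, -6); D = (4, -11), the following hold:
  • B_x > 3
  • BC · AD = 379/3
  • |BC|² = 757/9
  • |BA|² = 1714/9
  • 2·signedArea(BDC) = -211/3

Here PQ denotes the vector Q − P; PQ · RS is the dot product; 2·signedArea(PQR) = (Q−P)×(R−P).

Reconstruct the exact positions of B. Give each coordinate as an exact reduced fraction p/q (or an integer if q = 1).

1. B_x = 11/3  [2·signedArea(BDC) = -211/3 ∩ BC · AD = 379/3]
2. B_y = -3  [2·signedArea(BDC) = -211/3 ∩ BC · AD = 379/3]
   → B = (11/3, -3)

B = (11/3, -3)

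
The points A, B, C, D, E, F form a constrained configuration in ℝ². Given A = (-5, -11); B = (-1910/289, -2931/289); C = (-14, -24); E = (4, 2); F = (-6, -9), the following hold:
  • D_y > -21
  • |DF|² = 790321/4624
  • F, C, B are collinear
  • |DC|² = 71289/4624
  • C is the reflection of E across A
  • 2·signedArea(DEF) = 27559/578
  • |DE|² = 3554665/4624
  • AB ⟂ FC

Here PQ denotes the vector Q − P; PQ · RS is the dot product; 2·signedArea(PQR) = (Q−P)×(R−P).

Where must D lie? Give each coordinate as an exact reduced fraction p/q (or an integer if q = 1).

D = (-3512/289, -23739/1156)

1. D_x = -3512/289  [line 11·x + -10·y + -41431/578 = 0 ∩ |DC|² = 71289/4624]
2. D_y = -23739/1156  [line 11·x + -10·y + -41431/578 = 0 ∩ |DC|² = 71289/4624]
   → D = (-3512/289, -23739/1156)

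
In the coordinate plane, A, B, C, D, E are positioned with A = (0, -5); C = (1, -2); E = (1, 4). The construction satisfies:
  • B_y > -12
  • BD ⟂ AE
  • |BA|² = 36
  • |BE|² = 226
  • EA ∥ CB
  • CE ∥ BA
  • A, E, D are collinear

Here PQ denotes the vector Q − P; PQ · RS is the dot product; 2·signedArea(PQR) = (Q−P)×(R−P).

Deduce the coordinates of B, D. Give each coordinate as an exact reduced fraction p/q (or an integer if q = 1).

1. B_x = 0  [CE ∥ BA ∩ EA ∥ CB]
2. B_y = -11  [CE ∥ BA ∩ EA ∥ CB]
   → B = (0, -11)
3. D_x = -27/41  [A, E, D are collinear ∩ BD ⟂ AE]
4. D_y = -448/41  [A, E, D are collinear ∩ BD ⟂ AE]
   → D = (-27/41, -448/41)

B = (0, -11)
D = (-27/41, -448/41)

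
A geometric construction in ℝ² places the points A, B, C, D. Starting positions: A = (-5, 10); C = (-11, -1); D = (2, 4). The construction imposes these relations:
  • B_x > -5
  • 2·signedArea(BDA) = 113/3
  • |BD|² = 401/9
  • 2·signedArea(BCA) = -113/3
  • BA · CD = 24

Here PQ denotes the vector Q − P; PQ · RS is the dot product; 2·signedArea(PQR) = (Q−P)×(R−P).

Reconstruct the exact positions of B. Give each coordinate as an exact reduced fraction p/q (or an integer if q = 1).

B = (-14/3, 13/3)

1. B_x = -14/3  [2·signedArea(BCA) = -113/3 ∩ BA · CD = 24]
2. B_y = 13/3  [2·signedArea(BCA) = -113/3 ∩ BA · CD = 24]
   → B = (-14/3, 13/3)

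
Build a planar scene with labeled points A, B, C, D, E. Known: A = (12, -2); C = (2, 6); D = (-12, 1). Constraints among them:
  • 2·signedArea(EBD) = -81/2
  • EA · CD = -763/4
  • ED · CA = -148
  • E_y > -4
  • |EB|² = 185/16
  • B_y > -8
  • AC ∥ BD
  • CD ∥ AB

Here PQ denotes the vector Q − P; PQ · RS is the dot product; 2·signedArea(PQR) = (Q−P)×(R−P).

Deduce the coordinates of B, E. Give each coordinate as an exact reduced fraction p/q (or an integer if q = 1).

1. B_x = -2  [AC ∥ BD ∩ CD ∥ AB]
2. B_y = -7  [AC ∥ BD ∩ CD ∥ AB]
   → B = (-2, -7)
3. E_x = -1  [ED · CA = -148 ∩ 2·signedArea(EBD) = -81/2]
4. E_y = -15/4  [ED · CA = -148 ∩ 2·signedArea(EBD) = -81/2]
   → E = (-1, -15/4)

B = (-2, -7)
E = (-1, -15/4)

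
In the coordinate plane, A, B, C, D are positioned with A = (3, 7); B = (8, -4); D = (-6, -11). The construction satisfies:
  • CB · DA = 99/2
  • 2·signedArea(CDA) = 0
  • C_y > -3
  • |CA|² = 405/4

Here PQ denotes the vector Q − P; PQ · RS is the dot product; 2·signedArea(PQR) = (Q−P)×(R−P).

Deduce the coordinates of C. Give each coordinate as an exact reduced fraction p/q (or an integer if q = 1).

C = (-3/2, -2)

1. C_x = -3/2  [2·signedArea(CDA) = 0 ∩ CB · DA = 99/2]
2. C_y = -2  [2·signedArea(CDA) = 0 ∩ CB · DA = 99/2]
   → C = (-3/2, -2)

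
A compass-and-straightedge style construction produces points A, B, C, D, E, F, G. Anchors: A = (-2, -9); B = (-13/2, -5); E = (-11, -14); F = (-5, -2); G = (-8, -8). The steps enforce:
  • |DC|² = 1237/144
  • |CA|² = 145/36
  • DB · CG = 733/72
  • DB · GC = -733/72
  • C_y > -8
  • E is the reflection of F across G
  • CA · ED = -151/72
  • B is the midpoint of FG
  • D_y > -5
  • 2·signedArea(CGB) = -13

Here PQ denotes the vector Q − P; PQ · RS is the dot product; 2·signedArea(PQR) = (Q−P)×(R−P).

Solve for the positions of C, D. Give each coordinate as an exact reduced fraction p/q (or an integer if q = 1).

1. C_x = -7/2  [line -3·x + 3/2·y + 1 = 0 ∩ |CA|² = 145/36]
2. C_y = -23/3  [line -3·x + 3/2·y + 1 = 0 ∩ |CA|² = 145/36]
   → C = (-7/2, -23/3)
3. D_x = -17/4  [CA · ED = -151/72 ∩ DB · GC = -733/72]
4. D_y = -29/6  [CA · ED = -151/72 ∩ DB · GC = -733/72]
   → D = (-17/4, -29/6)

C = (-7/2, -23/3)
D = (-17/4, -29/6)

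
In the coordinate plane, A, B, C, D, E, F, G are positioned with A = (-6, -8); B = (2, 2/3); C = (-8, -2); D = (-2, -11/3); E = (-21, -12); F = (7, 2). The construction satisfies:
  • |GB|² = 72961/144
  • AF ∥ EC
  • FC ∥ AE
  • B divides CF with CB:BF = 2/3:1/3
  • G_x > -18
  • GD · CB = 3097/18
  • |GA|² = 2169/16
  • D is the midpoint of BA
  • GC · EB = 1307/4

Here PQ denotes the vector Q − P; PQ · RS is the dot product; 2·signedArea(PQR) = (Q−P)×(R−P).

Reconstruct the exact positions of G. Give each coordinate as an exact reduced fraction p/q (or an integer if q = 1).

1. G_x = -69/4  [GD · CB = 3097/18 ∩ GC · EB = 1307/4]
2. G_y = -11  [GD · CB = 3097/18 ∩ GC · EB = 1307/4]
   → G = (-69/4, -11)

G = (-69/4, -11)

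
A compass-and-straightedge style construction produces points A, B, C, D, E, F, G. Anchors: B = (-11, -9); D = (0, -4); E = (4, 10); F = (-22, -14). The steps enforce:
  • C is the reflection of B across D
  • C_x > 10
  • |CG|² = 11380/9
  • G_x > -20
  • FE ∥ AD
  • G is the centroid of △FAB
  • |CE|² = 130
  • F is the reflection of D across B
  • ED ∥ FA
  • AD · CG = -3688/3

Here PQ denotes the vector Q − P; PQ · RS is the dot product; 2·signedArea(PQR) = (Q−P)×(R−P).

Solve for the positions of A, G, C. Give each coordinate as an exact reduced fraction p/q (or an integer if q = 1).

A = (-26, -28)
C = (11, 1)
G = (-59/3, -17)

1. A_x = -26  [FE ∥ AD ∩ ED ∥ FA]
2. A_y = -28  [FE ∥ AD ∩ ED ∥ FA]
   → A = (-26, -28)
3. G_x = -59/3  [G is the centroid of △FAB]
4. G_y = -17  [G is the centroid of △FAB]
   → G = (-59/3, -17)
5. C_x = 11  [C is the reflection of B across D]
6. C_y = 1  [C is the reflection of B across D]
   → C = (11, 1)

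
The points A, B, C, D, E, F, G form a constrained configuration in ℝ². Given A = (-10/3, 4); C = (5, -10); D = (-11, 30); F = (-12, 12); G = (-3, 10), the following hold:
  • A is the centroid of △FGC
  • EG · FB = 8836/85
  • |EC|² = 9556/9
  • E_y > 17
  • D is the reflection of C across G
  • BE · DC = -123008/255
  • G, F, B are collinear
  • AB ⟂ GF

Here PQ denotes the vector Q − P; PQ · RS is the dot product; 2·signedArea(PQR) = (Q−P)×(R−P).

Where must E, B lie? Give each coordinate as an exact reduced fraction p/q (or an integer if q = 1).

B = (-174/85, 832/85)
E = (-35/3, 18)

1. B_x = -174/85  [G, F, B are collinear ∩ AB ⟂ GF]
2. B_y = 832/85  [G, F, B are collinear ∩ AB ⟂ GF]
   → B = (-174/85, 832/85)
3. E_x = -35/3  [EG · FB = 8836/85 ∩ BE · DC = -123008/255]
4. E_y = 18  [EG · FB = 8836/85 ∩ BE · DC = -123008/255]
   → E = (-35/3, 18)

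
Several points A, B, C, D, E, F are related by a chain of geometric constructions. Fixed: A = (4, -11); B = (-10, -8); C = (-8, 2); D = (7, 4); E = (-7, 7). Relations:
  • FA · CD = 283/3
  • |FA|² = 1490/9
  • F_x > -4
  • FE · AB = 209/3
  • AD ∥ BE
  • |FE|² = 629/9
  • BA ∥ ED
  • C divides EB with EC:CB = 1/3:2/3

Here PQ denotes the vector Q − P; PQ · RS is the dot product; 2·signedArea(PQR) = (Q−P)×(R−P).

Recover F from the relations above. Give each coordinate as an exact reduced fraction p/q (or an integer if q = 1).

1. F_x = -11/3  [FA · CD = 283/3 ∩ FE · AB = 209/3]
2. F_y = -2/3  [FA · CD = 283/3 ∩ FE · AB = 209/3]
   → F = (-11/3, -2/3)

F = (-11/3, -2/3)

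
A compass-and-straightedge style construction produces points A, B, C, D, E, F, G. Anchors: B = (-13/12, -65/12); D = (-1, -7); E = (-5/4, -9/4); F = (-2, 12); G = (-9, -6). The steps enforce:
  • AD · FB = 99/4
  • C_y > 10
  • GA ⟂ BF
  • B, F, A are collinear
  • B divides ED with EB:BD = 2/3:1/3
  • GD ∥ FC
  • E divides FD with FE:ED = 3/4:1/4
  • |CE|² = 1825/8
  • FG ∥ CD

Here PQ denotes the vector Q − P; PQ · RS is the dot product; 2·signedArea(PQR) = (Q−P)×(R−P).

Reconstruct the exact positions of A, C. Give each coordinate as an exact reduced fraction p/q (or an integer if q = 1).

1. A_x = -389/362  [B, F, A are collinear ∩ GA ⟂ BF]
2. A_y = -2021/362  [B, F, A are collinear ∩ GA ⟂ BF]
   → A = (-389/362, -2021/362)
3. C_x = 6  [FG ∥ CD ∩ GD ∥ FC]
4. C_y = 11  [FG ∥ CD ∩ GD ∥ FC]
   → C = (6, 11)

A = (-389/362, -2021/362)
C = (6, 11)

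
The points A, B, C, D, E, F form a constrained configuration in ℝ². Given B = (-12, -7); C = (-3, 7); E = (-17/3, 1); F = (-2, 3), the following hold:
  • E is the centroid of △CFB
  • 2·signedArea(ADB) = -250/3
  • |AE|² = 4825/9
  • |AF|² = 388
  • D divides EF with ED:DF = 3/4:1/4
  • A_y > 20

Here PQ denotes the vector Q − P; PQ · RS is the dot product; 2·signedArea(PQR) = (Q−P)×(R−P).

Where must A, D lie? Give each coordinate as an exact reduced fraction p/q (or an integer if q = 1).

1. D_x = -35/12  [D divides EF with ED:DF = 3/4:1/4]
2. D_y = 5/2  [D divides EF with ED:DF = 3/4:1/4]
   → D = (-35/12, 5/2)
3. A_x = 6  [line 19/2·x + -109/12·y + 535/4 = 0 ∩ |AE|² = 4825/9]
4. A_y = 21  [line 19/2·x + -109/12·y + 535/4 = 0 ∩ |AE|² = 4825/9]
   → A = (6, 21)

A = (6, 21)
D = (-35/12, 5/2)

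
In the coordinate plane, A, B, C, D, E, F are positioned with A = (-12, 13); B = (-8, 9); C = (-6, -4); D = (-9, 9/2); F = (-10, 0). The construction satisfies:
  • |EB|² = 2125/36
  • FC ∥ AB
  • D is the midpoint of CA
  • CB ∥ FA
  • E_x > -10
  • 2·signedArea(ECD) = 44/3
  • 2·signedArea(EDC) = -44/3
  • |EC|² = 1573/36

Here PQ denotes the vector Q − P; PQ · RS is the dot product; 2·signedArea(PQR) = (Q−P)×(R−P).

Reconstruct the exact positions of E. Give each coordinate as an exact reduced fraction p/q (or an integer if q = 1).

E = (-29/3, 3/2)

1. E_x = -29/3  [line 17/2·x + 3·y + 233/3 = 0 ∩ |EB|² = 2125/36]
2. E_y = 3/2  [line 17/2·x + 3·y + 233/3 = 0 ∩ |EB|² = 2125/36]
   → E = (-29/3, 3/2)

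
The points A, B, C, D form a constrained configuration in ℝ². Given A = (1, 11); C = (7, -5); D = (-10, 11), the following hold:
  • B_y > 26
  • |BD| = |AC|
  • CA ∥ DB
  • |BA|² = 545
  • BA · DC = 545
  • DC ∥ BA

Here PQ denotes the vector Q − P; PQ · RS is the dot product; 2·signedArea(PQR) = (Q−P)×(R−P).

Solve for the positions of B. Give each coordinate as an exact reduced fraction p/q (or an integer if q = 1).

1. B_x = -16  [DC ∥ BA ∩ CA ∥ DB]
2. B_y = 27  [DC ∥ BA ∩ CA ∥ DB]
   → B = (-16, 27)

B = (-16, 27)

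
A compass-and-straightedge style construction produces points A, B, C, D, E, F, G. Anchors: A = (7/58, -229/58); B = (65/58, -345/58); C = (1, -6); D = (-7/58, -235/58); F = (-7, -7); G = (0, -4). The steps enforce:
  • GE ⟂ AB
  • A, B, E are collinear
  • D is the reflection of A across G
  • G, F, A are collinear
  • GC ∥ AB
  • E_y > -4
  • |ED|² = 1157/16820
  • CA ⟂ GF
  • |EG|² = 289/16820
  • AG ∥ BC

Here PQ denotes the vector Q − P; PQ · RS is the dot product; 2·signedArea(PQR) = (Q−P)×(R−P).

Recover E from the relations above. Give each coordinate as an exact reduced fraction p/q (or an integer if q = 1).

E = (17/145, -1143/290)

1. E_x = 17/145  [A, B, E are collinear ∩ GE ⟂ AB]
2. E_y = -1143/290  [A, B, E are collinear ∩ GE ⟂ AB]
   → E = (17/145, -1143/290)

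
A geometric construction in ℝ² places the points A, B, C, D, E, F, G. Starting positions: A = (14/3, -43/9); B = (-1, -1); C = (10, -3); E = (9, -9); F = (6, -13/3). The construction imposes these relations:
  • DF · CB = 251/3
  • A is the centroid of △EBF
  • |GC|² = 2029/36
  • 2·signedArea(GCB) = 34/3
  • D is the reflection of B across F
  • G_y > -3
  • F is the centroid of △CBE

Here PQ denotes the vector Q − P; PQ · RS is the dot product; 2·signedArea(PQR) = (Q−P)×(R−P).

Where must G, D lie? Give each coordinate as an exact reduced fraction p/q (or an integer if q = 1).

D = (13, -23/3)
G = (5/2, -8/3)

1. G_x = 5/2  [line -2·x + -11·y + -73/3 = 0 ∩ |GC|² = 2029/36]
2. G_y = -8/3  [line -2·x + -11·y + -73/3 = 0 ∩ |GC|² = 2029/36]
   → G = (5/2, -8/3)
3. D_x = 13  [D is the reflection of B across F]
4. D_y = -23/3  [D is the reflection of B across F]
   → D = (13, -23/3)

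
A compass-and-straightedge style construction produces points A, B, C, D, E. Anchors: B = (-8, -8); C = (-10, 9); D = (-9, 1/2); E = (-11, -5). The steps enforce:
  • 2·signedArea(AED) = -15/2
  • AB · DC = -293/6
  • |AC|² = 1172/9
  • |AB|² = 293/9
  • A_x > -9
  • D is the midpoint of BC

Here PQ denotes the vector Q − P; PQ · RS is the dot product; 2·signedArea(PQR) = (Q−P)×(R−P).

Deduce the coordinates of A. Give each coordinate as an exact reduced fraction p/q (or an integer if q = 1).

1. A_x = -26/3  [AB · DC = -293/6 ∩ 2·signedArea(AED) = -15/2]
2. A_y = -7/3  [AB · DC = -293/6 ∩ 2·signedArea(AED) = -15/2]
   → A = (-26/3, -7/3)

A = (-26/3, -7/3)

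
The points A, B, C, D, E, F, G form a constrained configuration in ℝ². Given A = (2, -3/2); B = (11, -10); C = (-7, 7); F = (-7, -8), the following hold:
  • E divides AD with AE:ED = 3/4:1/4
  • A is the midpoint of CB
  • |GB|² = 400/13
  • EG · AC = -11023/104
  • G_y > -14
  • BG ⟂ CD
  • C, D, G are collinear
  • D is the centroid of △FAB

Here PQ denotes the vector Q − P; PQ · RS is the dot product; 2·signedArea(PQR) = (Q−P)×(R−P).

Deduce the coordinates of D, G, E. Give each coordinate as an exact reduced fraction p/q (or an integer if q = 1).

D = (2, -13/2)
E = (2, -21/4)
G = (83/13, -170/13)

1. D_x = 2  [D is the centroid of △FAB]
2. D_y = -13/2  [D is the centroid of △FAB]
   → D = (2, -13/2)
3. G_x = 83/13  [C, D, G are collinear ∩ BG ⟂ CD]
4. G_y = -170/13  [C, D, G are collinear ∩ BG ⟂ CD]
   → G = (83/13, -170/13)
5. E_x = 2  [E divides AD with AE:ED = 3/4:1/4]
6. E_y = -21/4  [E divides AD with AE:ED = 3/4:1/4]
   → E = (2, -21/4)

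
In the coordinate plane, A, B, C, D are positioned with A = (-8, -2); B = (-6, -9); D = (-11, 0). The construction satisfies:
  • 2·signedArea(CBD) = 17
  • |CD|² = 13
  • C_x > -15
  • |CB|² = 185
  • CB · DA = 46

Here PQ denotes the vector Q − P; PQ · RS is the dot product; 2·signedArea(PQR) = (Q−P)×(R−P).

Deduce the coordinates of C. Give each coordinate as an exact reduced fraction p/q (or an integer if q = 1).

C = (-14, 2)

1. C_x = -14  [CB · DA = 46 ∩ 2·signedArea(CBD) = 17]
2. C_y = 2  [CB · DA = 46 ∩ 2·signedArea(CBD) = 17]
   → C = (-14, 2)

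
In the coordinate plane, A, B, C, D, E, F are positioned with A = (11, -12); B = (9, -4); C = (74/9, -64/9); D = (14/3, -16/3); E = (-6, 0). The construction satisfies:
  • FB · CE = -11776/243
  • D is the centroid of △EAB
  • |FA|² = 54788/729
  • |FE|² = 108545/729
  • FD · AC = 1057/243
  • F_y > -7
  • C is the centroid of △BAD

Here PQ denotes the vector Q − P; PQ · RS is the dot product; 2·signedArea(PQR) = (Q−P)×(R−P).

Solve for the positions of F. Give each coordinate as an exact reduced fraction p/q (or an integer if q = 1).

1. F_x = 119/27  [FB · CE = -11776/243 ∩ FD · AC = 1057/243]
2. F_y = -172/27  [FB · CE = -11776/243 ∩ FD · AC = 1057/243]
   → F = (119/27, -172/27)

F = (119/27, -172/27)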